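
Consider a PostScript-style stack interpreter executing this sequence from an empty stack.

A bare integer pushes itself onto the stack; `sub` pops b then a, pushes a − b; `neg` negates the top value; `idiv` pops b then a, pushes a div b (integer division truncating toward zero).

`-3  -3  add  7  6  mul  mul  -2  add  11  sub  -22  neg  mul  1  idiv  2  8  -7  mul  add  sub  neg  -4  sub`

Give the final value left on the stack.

5780

-3   -> [-3]
-3   -> [-3, -3]
add  -> [-6]
7    -> [-6, 7]
6    -> [-6, 7, 6]
mul  -> [-6, 42]
mul  -> [-252]
-2   -> [-252, -2]
add  -> [-254]
11   -> [-254, 11]
sub  -> [-265]
-22  -> [-265, -22]
neg  -> [-265, 22]
mul  -> [-5830]
1    -> [-5830, 1]
idiv -> [-5830]
2    -> [-5830, 2]
8    -> [-5830, 2, 8]
-7   -> [-5830, 2, 8, -7]
mul  -> [-5830, 2, -56]
add  -> [-5830, -54]
sub  -> [-5776]
neg  -> [5776]
-4   -> [5776, -4]
sub  -> [5780]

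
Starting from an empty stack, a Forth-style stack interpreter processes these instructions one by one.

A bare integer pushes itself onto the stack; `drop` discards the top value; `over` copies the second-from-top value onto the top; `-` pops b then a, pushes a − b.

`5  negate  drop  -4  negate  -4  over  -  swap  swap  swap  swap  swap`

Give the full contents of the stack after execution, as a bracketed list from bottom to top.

[-8, 4]

5      → 5
negate → -5
drop   → (empty)
-4     → -4
negate → 4
-4     → 4 -4
over   → 4 -4 4
-      → 4 -8
swap   → -8 4
swap   → 4 -8
swap   → -8 4
swap   → 4 -8
swap   → -8 4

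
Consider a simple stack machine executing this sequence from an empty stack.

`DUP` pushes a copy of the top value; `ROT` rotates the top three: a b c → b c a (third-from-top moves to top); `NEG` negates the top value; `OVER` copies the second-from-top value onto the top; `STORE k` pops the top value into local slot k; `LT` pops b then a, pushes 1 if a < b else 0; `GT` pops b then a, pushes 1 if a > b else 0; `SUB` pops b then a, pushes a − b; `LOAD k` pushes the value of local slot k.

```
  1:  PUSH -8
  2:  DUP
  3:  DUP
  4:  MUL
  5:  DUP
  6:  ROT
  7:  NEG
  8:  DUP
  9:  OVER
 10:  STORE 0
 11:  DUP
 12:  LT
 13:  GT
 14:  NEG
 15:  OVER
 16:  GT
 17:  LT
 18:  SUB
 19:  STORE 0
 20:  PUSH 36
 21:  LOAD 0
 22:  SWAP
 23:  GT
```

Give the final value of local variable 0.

64

PUSH -8 : -8
DUP     : -8 -8
DUP     : -8 -8 -8
MUL     : -8 64
DUP     : -8 64 64
ROT     : 64 64 -8
NEG     : 64 64 8
DUP     : 64 64 8 8
OVER    : 64 64 8 8 8
STORE 0 : 64 64 8 8
DUP     : 64 64 8 8 8
LT      : 64 64 8 0
GT      : 64 64 1
NEG     : 64 64 -1
OVER    : 64 64 -1 64
GT      : 64 64 0
LT      : 64 0
SUB     : 64
STORE 0 : (empty)
PUSH 36 : 36
LOAD 0  : 36 64
SWAP    : 64 36
GT      : 1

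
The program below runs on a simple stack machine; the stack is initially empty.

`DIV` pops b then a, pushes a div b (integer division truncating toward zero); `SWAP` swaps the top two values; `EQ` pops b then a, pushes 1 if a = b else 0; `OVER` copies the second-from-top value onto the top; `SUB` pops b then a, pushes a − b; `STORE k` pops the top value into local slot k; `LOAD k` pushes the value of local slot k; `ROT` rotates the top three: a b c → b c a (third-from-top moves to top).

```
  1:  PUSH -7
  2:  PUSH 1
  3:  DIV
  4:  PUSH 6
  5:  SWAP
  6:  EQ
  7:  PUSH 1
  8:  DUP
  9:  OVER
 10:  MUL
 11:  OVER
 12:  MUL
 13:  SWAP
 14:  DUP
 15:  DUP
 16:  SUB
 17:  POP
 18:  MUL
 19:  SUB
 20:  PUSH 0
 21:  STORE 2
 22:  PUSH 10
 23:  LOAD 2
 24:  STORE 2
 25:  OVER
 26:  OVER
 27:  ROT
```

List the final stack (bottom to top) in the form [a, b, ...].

PUSH -7  [-7]
PUSH 1   [-7, 1]
DIV      [-7]
PUSH 6   [-7, 6]
SWAP     [6, -7]
EQ       [0]
PUSH 1   [0, 1]
DUP      [0, 1, 1]
OVER     [0, 1, 1, 1]
MUL      [0, 1, 1]
OVER     [0, 1, 1, 1]
MUL      [0, 1, 1]
SWAP     [0, 1, 1]
DUP      [0, 1, 1, 1]
DUP      [0, 1, 1, 1, 1]
SUB      [0, 1, 1, 0]
POP      [0, 1, 1]
MUL      [0, 1]
SUB      [-1]
PUSH 0   [-1, 0]
STORE 2  [-1]
PUSH 10  [-1, 10]
LOAD 2   [-1, 10, 0]
STORE 2  [-1, 10]
OVER     [-1, 10, -1]
OVER     [-1, 10, -1, 10]
ROT      [-1, -1, 10, 10]

[-1, -1, 10, 10]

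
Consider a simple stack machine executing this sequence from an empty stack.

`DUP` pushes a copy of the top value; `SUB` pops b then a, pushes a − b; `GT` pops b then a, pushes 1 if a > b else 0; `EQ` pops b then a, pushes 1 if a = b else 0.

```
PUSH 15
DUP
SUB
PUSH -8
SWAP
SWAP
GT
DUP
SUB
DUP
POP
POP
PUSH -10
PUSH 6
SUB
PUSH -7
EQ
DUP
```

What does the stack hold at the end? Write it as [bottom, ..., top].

[0, 0]

PUSH 15  → [15]
DUP      → [15, 15]
SUB      → [0]
PUSH -8  → [0, -8]
SWAP     → [-8, 0]
SWAP     → [0, -8]
GT       → [1]
DUP      → [1, 1]
SUB      → [0]
DUP      → [0, 0]
POP      → [0]
POP      → []
PUSH -10 → [-10]
PUSH 6   → [-10, 6]
SUB      → [-16]
PUSH -7  → [-16, -7]
EQ       → [0]
DUP      → [0, 0]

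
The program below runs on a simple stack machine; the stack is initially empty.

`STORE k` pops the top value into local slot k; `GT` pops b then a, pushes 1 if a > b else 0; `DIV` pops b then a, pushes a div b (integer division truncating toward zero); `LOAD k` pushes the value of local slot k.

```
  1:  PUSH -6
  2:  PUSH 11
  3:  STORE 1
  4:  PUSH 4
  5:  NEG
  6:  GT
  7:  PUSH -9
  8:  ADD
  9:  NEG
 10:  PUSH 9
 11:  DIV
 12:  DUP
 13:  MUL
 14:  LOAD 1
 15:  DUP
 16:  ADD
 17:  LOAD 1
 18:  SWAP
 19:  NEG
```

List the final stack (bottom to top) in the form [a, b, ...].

PUSH -6  -6
PUSH 11  -6 11
STORE 1  -6
PUSH 4   -6 4
NEG      -6 -4
GT       0
PUSH -9  0 -9
ADD      -9
NEG      9
PUSH 9   9 9
DIV      1
DUP      1 1
MUL      1
LOAD 1   1 11
DUP      1 11 11
ADD      1 22
LOAD 1   1 22 11
SWAP     1 11 22
NEG      1 11 -22

[1, 11, -22]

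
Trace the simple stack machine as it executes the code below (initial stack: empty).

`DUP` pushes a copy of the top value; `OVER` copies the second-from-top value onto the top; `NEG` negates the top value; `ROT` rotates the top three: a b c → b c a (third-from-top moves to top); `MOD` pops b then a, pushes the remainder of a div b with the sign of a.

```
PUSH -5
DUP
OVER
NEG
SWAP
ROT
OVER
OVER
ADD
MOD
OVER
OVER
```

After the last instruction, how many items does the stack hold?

PUSH -5 → -5
DUP     → -5 -5
OVER    → -5 -5 -5
NEG     → -5 -5 5
SWAP    → -5 5 -5
ROT     → 5 -5 -5
OVER    → 5 -5 -5 -5
OVER    → 5 -5 -5 -5 -5
ADD     → 5 -5 -5 -10
MOD     → 5 -5 -5
OVER    → 5 -5 -5 -5
OVER    → 5 -5 -5 -5 -5

5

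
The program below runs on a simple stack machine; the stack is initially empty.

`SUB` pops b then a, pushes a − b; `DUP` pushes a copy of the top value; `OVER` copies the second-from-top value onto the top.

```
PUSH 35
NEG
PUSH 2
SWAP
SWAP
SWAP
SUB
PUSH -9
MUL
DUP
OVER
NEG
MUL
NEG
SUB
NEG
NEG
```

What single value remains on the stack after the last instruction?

PUSH 35  35
NEG      -35
PUSH 2   -35 2
SWAP     2 -35
SWAP     -35 2
SWAP     2 -35
SUB      37
PUSH -9  37 -9
MUL      -333
DUP      -333 -333
OVER     -333 -333 -333
NEG      -333 -333 333
MUL      -333 -110889
NEG      -333 110889
SUB      -111222
NEG      111222
NEG      -111222

-111222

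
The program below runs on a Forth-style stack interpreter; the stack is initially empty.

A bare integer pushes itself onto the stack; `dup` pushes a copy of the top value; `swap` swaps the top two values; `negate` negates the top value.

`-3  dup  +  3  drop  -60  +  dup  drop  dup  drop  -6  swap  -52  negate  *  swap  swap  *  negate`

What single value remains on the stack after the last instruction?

-20592

-3      [-3]
dup     [-3, -3]
+       [-6]
3       [-6, 3]
drop    [-6]
-60     [-6, -60]
+       [-66]
dup     [-66, -66]
drop    [-66]
dup     [-66, -66]
drop    [-66]
-6      [-66, -6]
swap    [-6, -66]
-52     [-6, -66, -52]
negate  [-6, -66, 52]
*       [-6, -3432]
swap    [-3432, -6]
swap    [-6, -3432]
*       [20592]
negate  [-20592]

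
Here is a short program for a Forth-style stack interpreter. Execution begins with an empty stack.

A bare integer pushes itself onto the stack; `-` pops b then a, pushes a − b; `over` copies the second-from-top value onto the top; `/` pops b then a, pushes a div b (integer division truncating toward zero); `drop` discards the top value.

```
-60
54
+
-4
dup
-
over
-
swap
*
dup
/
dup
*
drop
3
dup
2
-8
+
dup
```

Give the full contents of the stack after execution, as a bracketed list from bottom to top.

-60  -> -60
54   -> -60 54
+    -> -6
-4   -> -6 -4
dup  -> -6 -4 -4
-    -> -6 0
over -> -6 0 -6
-    -> -6 6
swap -> 6 -6
*    -> -36
dup  -> -36 -36
/    -> 1
dup  -> 1 1
*    -> 1
drop -> (empty)
3    -> 3
dup  -> 3 3
2    -> 3 3 2
-8   -> 3 3 2 -8
+    -> 3 3 -6
dup  -> 3 3 -6 -6

[3, 3, -6, -6]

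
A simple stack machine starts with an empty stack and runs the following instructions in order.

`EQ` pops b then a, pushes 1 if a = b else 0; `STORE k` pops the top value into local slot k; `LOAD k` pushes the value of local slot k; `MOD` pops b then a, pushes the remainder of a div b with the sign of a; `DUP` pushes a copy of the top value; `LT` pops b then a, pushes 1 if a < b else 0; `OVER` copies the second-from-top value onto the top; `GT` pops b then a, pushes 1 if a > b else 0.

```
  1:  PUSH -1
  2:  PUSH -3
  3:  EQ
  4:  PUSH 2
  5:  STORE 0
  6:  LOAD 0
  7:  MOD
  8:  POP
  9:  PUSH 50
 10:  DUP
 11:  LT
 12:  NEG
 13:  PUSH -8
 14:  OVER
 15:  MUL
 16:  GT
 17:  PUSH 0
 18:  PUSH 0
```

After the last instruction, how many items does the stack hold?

PUSH -1 → [-1]
PUSH -3 → [-1, -3]
EQ      → [0]
PUSH 2  → [0, 2]
STORE 0 → [0]
LOAD 0  → [0, 2]
MOD     → [0]
POP     → []
PUSH 50 → [50]
DUP     → [50, 50]
LT      → [0]
NEG     → [0]
PUSH -8 → [0, -8]
OVER    → [0, -8, 0]
MUL     → [0, 0]
GT      → [0]
PUSH 0  → [0, 0]
PUSH 0  → [0, 0, 0]

3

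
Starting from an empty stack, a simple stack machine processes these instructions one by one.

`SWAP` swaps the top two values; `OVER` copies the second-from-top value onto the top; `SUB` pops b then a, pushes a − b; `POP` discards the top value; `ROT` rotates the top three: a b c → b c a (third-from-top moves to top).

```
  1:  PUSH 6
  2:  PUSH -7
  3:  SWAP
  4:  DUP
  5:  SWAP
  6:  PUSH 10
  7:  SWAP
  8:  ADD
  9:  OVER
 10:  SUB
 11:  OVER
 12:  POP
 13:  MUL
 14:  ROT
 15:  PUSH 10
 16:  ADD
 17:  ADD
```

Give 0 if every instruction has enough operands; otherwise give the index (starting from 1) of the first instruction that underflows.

14

PUSH 6  → [6]
PUSH -7 → [6, -7]
SWAP    → [-7, 6]
DUP     → [-7, 6, 6]
SWAP    → [-7, 6, 6]
PUSH 10 → [-7, 6, 6, 10]
SWAP    → [-7, 6, 10, 6]
ADD     → [-7, 6, 16]
OVER    → [-7, 6, 16, 6]
SUB     → [-7, 6, 10]
OVER    → [-7, 6, 10, 6]
POP     → [-7, 6, 10]
MUL     → [-7, 60]
ROT  — needs 3 operands, stack has 2 → underflow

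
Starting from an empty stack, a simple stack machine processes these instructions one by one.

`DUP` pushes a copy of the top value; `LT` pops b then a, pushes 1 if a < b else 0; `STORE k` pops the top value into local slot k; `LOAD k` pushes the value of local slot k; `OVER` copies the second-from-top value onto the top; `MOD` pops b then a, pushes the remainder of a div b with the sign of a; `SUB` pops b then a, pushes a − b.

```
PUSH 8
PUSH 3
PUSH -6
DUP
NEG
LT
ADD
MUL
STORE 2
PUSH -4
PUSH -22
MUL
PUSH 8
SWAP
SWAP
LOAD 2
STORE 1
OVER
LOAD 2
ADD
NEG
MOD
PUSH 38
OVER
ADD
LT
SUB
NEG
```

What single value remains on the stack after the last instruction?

-87

PUSH 8    8
PUSH 3    8 3
PUSH -6   8 3 -6
DUP       8 3 -6 -6
NEG       8 3 -6 6
LT        8 3 1
ADD       8 4
MUL       32
STORE 2   (empty)
PUSH -4   -4
PUSH -22  -4 -22
MUL       88
PUSH 8    88 8
SWAP      8 88
SWAP      88 8
LOAD 2    88 8 32
STORE 1   88 8
OVER      88 8 88
LOAD 2    88 8 88 32
ADD       88 8 120
NEG       88 8 -120
MOD       88 8
PUSH 38   88 8 38
OVER      88 8 38 8
ADD       88 8 46
LT        88 1
SUB       87
NEG       -87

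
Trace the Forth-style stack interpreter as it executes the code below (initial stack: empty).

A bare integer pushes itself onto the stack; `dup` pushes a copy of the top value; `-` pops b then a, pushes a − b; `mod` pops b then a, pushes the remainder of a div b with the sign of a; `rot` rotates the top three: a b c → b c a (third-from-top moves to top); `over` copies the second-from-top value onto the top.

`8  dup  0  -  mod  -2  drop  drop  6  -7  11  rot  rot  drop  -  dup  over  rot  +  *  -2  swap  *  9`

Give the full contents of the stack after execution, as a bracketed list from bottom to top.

8     8
dup   8 8
0     8 8 0
-     8 8
mod   0
-2    0 -2
drop  0
drop  (empty)
6     6
-7    6 -7
11    6 -7 11
rot   -7 11 6
rot   11 6 -7
drop  11 6
-     5
dup   5 5
over  5 5 5
rot   5 5 5
+     5 10
*     50
-2    50 -2
swap  -2 50
*     -100
9     -100 9

[-100, 9]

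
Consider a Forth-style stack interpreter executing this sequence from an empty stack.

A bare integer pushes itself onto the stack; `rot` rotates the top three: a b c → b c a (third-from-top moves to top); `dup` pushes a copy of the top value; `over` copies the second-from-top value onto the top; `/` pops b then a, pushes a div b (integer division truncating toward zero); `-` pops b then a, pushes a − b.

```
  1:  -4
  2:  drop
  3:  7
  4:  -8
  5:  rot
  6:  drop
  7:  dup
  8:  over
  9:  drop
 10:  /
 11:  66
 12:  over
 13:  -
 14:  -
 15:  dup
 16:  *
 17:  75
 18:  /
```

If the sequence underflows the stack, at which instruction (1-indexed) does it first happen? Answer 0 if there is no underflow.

5

-4   : -4
drop : (empty)
7    : 7
-8   : 7 -8
rot  — needs 3 operands, stack has 2 → underflow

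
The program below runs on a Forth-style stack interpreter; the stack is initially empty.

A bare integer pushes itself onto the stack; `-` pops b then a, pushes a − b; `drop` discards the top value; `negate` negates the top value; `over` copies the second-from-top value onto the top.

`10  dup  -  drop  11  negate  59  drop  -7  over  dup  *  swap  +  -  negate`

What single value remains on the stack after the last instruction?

10     → [10]
dup    → [10, 10]
-      → [0]
drop   → []
11     → [11]
negate → [-11]
59     → [-11, 59]
drop   → [-11]
-7     → [-11, -7]
over   → [-11, -7, -11]
dup    → [-11, -7, -11, -11]
*      → [-11, -7, 121]
swap   → [-11, 121, -7]
+      → [-11, 114]
-      → [-125]
negate → [125]

125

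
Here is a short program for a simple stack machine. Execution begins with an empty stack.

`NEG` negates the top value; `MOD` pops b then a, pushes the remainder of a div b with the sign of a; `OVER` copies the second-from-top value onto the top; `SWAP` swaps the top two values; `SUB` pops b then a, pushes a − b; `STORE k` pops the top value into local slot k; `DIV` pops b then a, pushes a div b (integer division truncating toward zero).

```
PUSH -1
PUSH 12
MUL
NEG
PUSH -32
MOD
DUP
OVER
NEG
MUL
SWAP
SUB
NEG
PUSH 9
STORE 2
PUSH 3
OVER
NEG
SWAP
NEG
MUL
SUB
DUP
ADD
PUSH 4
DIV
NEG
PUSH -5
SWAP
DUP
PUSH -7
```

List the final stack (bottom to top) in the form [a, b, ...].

[-5, 156, 156, -7]

PUSH -1  → [-1]
PUSH 12  → [-1, 12]
MUL      → [-12]
NEG      → [12]
PUSH -32 → [12, -32]
MOD      → [12]
DUP      → [12, 12]
OVER     → [12, 12, 12]
NEG      → [12, 12, -12]
MUL      → [12, -144]
SWAP     → [-144, 12]
SUB      → [-156]
NEG      → [156]
PUSH 9   → [156, 9]
STORE 2  → [156]
PUSH 3   → [156, 3]
OVER     → [156, 3, 156]
NEG      → [156, 3, -156]
SWAP     → [156, -156, 3]
NEG      → [156, -156, -3]
MUL      → [156, 468]
SUB      → [-312]
DUP      → [-312, -312]
ADD      → [-624]
PUSH 4   → [-624, 4]
DIV      → [-156]
NEG      → [156]
PUSH -5  → [156, -5]
SWAP     → [-5, 156]
DUP      → [-5, 156, 156]
PUSH -7  → [-5, 156, 156, -7]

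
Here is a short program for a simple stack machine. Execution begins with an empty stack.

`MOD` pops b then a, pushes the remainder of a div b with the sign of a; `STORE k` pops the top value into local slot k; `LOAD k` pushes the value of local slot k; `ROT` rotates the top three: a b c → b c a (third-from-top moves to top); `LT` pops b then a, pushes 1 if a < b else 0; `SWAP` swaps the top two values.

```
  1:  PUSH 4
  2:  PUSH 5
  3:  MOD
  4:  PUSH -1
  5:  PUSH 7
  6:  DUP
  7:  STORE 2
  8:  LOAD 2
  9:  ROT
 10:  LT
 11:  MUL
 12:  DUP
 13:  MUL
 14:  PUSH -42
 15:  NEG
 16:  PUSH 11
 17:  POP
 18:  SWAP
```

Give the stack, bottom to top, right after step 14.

PUSH 4   -> 4
PUSH 5   -> 4 5
MOD      -> 4
PUSH -1  -> 4 -1
PUSH 7   -> 4 -1 7
DUP      -> 4 -1 7 7
STORE 2  -> 4 -1 7
LOAD 2   -> 4 -1 7 7
ROT      -> 4 7 7 -1
LT       -> 4 7 0
MUL      -> 4 0
DUP      -> 4 0 0
MUL      -> 4 0
PUSH -42 -> 4 0 -42

[4, 0, -42]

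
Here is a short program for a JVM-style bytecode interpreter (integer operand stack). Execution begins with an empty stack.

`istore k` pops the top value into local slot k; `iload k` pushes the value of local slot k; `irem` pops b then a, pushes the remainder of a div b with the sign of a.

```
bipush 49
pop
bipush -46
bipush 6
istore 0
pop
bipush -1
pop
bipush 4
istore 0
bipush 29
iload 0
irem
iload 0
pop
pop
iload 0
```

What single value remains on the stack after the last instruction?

bipush 49  : 49
pop        : (empty)
bipush -46 : -46
bipush 6   : -46 6
istore 0   : -46
pop        : (empty)
bipush -1  : -1
pop        : (empty)
bipush 4   : 4
istore 0   : (empty)
bipush 29  : 29
iload 0    : 29 4
irem       : 1
iload 0    : 1 4
pop        : 1
pop        : (empty)
iload 0    : 4

4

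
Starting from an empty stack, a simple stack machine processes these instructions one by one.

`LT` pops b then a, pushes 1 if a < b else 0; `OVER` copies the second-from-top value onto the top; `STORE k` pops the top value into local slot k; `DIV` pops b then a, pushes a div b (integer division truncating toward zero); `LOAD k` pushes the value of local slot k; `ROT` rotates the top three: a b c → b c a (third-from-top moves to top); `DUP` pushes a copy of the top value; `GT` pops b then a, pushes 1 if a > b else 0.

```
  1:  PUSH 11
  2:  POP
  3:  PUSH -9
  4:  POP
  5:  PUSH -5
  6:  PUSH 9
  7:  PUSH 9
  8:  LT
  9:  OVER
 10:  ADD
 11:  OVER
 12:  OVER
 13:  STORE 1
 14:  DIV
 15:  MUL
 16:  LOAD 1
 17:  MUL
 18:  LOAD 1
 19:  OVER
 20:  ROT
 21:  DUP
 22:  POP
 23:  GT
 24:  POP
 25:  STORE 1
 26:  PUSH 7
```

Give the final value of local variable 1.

-5

PUSH 11  [11]
POP      []
PUSH -9  [-9]
POP      []
PUSH -5  [-5]
PUSH 9   [-5, 9]
PUSH 9   [-5, 9, 9]
LT       [-5, 0]
OVER     [-5, 0, -5]
ADD      [-5, -5]
OVER     [-5, -5, -5]
OVER     [-5, -5, -5, -5]
STORE 1  [-5, -5, -5]
DIV      [-5, 1]
MUL      [-5]
LOAD 1   [-5, -5]
MUL      [25]
LOAD 1   [25, -5]
OVER     [25, -5, 25]
ROT      [-5, 25, 25]
DUP      [-5, 25, 25, 25]
POP      [-5, 25, 25]
GT       [-5, 0]
POP      [-5]
STORE 1  []
PUSH 7   [7]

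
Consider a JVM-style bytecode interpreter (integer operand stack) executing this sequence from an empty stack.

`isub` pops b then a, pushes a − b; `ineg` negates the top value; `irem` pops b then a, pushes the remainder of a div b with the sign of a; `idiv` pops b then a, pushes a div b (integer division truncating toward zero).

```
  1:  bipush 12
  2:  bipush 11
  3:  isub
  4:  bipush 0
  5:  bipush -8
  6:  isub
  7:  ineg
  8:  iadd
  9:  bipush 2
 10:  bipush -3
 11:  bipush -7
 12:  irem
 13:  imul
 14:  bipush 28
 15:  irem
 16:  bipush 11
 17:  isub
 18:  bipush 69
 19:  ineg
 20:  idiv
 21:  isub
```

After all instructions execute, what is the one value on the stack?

bipush 12  [12]
bipush 11  [12, 11]
isub       [1]
bipush 0   [1, 0]
bipush -8  [1, 0, -8]
isub       [1, 8]
ineg       [1, -8]
iadd       [-7]
bipush 2   [-7, 2]
bipush -3  [-7, 2, -3]
bipush -7  [-7, 2, -3, -7]
irem       [-7, 2, -3]
imul       [-7, -6]
bipush 28  [-7, -6, 28]
irem       [-7, -6]
bipush 11  [-7, -6, 11]
isub       [-7, -17]
bipush 69  [-7, -17, 69]
ineg       [-7, -17, -69]
idiv       [-7, 0]
isub       [-7]

-7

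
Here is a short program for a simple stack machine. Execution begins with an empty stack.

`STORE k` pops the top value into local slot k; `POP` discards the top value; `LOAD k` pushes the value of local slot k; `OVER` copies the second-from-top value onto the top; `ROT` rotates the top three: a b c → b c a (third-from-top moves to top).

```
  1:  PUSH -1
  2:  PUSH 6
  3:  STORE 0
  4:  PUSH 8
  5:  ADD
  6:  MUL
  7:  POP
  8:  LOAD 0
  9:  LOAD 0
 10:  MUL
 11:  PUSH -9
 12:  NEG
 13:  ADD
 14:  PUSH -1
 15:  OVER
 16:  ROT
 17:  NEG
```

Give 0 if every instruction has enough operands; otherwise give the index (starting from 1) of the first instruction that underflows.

PUSH -1 -> -1
PUSH 6  -> -1 6
STORE 0 -> -1
PUSH 8  -> -1 8
ADD     -> 7
MUL  — needs 2 operands, stack has 1 → underflow

6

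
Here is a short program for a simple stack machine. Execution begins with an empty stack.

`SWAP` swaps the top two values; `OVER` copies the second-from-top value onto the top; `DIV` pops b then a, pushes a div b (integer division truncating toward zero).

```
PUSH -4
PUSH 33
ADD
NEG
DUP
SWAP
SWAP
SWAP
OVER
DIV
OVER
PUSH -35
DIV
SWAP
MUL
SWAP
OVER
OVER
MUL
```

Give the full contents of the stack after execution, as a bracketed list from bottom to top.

PUSH -4  -> [-4]
PUSH 33  -> [-4, 33]
ADD      -> [29]
NEG      -> [-29]
DUP      -> [-29, -29]
SWAP     -> [-29, -29]
SWAP     -> [-29, -29]
SWAP     -> [-29, -29]
OVER     -> [-29, -29, -29]
DIV      -> [-29, 1]
OVER     -> [-29, 1, -29]
PUSH -35 -> [-29, 1, -29, -35]
DIV      -> [-29, 1, 0]
SWAP     -> [-29, 0, 1]
MUL      -> [-29, 0]
SWAP     -> [0, -29]
OVER     -> [0, -29, 0]
OVER     -> [0, -29, 0, -29]
MUL      -> [0, -29, 0]

[0, -29, 0]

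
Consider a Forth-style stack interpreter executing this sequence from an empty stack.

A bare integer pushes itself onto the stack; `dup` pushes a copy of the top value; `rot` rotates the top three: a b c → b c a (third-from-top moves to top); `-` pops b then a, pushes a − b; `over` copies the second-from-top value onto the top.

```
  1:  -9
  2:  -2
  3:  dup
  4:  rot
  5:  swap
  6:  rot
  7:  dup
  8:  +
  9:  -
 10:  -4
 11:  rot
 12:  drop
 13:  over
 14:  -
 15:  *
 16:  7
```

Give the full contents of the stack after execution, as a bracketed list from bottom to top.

[-12, 7]

-9   → [-9]
-2   → [-9, -2]
dup  → [-9, -2, -2]
rot  → [-2, -2, -9]
swap → [-2, -9, -2]
rot  → [-9, -2, -2]
dup  → [-9, -2, -2, -2]
+    → [-9, -2, -4]
-    → [-9, 2]
-4   → [-9, 2, -4]
rot  → [2, -4, -9]
drop → [2, -4]
over → [2, -4, 2]
-    → [2, -6]
*    → [-12]
7    → [-12, 7]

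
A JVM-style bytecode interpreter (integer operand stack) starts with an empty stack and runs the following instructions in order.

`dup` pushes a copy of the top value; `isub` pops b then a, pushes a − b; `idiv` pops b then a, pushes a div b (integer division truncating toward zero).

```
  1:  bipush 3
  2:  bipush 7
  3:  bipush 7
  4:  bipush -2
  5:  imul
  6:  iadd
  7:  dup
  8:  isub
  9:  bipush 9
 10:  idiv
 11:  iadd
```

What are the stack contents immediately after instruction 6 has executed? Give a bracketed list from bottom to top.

[3, -7]

bipush 3  -> 3
bipush 7  -> 3 7
bipush 7  -> 3 7 7
bipush -2 -> 3 7 7 -2
imul      -> 3 7 -14
iadd      -> 3 -7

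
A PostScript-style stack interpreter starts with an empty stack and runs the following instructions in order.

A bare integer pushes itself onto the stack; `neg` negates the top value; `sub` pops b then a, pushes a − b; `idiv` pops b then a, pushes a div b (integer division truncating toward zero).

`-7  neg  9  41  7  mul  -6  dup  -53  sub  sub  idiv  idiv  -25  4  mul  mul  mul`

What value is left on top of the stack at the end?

-7   : [-7]
neg  : [7]
9    : [7, 9]
41   : [7, 9, 41]
7    : [7, 9, 41, 7]
mul  : [7, 9, 287]
-6   : [7, 9, 287, -6]
dup  : [7, 9, 287, -6, -6]
-53  : [7, 9, 287, -6, -6, -53]
sub  : [7, 9, 287, -6, 47]
sub  : [7, 9, 287, -53]
idiv : [7, 9, -5]
idiv : [7, -1]
-25  : [7, -1, -25]
4    : [7, -1, -25, 4]
mul  : [7, -1, -100]
mul  : [7, 100]
mul  : [700]

700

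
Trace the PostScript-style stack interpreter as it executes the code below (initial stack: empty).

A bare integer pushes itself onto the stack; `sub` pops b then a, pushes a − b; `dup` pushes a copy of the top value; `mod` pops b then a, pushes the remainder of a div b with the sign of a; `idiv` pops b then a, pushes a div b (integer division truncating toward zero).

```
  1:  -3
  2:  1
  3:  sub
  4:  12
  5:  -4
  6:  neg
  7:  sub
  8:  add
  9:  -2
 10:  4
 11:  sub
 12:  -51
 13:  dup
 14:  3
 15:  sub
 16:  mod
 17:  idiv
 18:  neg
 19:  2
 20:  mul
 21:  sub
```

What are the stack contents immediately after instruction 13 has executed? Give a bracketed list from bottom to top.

-3   [-3]
1    [-3, 1]
sub  [-4]
12   [-4, 12]
-4   [-4, 12, -4]
neg  [-4, 12, 4]
sub  [-4, 8]
add  [4]
-2   [4, -2]
4    [4, -2, 4]
sub  [4, -6]
-51  [4, -6, -51]
dup  [4, -6, -51, -51]

[4, -6, -51, -51]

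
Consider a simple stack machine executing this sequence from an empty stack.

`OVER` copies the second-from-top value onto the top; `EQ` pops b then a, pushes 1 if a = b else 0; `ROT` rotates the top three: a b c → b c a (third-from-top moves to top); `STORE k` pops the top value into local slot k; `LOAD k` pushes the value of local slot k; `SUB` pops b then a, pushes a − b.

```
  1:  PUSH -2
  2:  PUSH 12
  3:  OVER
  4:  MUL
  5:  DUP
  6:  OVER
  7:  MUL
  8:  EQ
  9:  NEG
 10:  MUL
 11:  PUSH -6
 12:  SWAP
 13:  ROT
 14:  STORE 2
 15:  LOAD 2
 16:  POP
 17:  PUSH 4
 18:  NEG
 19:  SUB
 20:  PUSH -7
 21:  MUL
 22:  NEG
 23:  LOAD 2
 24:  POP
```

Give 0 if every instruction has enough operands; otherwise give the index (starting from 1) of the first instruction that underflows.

13

PUSH -2 : -2
PUSH 12 : -2 12
OVER    : -2 12 -2
MUL     : -2 -24
DUP     : -2 -24 -24
OVER    : -2 -24 -24 -24
MUL     : -2 -24 576
EQ      : -2 0
NEG     : -2 0
MUL     : 0
PUSH -6 : 0 -6
SWAP    : -6 0
ROT  — needs 3 operands, stack has 2 → underflow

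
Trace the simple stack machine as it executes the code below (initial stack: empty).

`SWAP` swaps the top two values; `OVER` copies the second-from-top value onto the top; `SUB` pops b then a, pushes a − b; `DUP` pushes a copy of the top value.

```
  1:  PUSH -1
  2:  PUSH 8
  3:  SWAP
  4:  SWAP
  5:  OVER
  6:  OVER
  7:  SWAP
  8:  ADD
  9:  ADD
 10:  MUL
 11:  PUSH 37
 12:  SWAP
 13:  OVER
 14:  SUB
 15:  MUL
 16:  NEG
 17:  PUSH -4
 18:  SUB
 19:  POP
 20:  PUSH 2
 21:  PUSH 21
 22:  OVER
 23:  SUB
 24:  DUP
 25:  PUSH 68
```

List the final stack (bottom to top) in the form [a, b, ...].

[2, 19, 19, 68]

PUSH -1 : [-1]
PUSH 8  : [-1, 8]
SWAP    : [8, -1]
SWAP    : [-1, 8]
OVER    : [-1, 8, -1]
OVER    : [-1, 8, -1, 8]
SWAP    : [-1, 8, 8, -1]
ADD     : [-1, 8, 7]
ADD     : [-1, 15]
MUL     : [-15]
PUSH 37 : [-15, 37]
SWAP    : [37, -15]
OVER    : [37, -15, 37]
SUB     : [37, -52]
MUL     : [-1924]
NEG     : [1924]
PUSH -4 : [1924, -4]
SUB     : [1928]
POP     : []
PUSH 2  : [2]
PUSH 21 : [2, 21]
OVER    : [2, 21, 2]
SUB     : [2, 19]
DUP     : [2, 19, 19]
PUSH 68 : [2, 19, 19, 68]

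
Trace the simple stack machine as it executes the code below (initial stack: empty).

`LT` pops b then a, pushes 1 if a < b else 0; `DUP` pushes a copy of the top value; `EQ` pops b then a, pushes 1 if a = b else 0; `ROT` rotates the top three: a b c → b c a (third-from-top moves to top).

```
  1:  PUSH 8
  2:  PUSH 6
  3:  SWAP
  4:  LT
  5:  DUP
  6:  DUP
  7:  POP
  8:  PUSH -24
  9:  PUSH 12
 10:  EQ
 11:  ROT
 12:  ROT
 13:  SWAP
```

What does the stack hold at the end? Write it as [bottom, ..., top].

[0, 1, 1]

PUSH 8   → [8]
PUSH 6   → [8, 6]
SWAP     → [6, 8]
LT       → [1]
DUP      → [1, 1]
DUP      → [1, 1, 1]
POP      → [1, 1]
PUSH -24 → [1, 1, -24]
PUSH 12  → [1, 1, -24, 12]
EQ       → [1, 1, 0]
ROT      → [1, 0, 1]
ROT      → [0, 1, 1]
SWAP     → [0, 1, 1]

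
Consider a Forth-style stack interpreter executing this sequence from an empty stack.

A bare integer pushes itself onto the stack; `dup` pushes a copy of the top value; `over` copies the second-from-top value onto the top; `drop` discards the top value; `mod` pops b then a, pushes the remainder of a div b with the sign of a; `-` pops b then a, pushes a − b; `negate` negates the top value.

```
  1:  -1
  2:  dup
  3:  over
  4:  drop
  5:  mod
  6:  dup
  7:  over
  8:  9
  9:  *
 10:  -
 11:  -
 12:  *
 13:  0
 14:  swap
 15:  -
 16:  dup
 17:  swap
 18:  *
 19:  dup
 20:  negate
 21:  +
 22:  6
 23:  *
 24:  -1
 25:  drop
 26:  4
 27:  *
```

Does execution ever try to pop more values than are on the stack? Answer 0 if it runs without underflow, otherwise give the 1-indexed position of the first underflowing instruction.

-1    -1
dup   -1 -1
over  -1 -1 -1
drop  -1 -1
mod   0
dup   0 0
over  0 0 0
9     0 0 0 9
*     0 0 0
-     0 0
-     0
*  — needs 2 operands, stack has 1 → underflow

12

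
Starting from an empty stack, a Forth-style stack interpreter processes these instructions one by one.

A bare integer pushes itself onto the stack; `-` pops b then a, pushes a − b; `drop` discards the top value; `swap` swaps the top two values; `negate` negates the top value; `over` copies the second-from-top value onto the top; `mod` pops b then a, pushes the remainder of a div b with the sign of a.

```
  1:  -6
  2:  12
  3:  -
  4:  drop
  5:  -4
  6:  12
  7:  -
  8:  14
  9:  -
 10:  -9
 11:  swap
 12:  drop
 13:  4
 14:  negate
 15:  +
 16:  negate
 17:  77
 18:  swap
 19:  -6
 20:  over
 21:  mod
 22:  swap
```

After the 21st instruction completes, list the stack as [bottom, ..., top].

[77, 13, -6]

-6     : [-6]
12     : [-6, 12]
-      : [-18]
drop   : []
-4     : [-4]
12     : [-4, 12]
-      : [-16]
14     : [-16, 14]
-      : [-30]
-9     : [-30, -9]
swap   : [-9, -30]
drop   : [-9]
4      : [-9, 4]
negate : [-9, -4]
+      : [-13]
negate : [13]
77     : [13, 77]
swap   : [77, 13]
-6     : [77, 13, -6]
over   : [77, 13, -6, 13]
mod    : [77, 13, -6]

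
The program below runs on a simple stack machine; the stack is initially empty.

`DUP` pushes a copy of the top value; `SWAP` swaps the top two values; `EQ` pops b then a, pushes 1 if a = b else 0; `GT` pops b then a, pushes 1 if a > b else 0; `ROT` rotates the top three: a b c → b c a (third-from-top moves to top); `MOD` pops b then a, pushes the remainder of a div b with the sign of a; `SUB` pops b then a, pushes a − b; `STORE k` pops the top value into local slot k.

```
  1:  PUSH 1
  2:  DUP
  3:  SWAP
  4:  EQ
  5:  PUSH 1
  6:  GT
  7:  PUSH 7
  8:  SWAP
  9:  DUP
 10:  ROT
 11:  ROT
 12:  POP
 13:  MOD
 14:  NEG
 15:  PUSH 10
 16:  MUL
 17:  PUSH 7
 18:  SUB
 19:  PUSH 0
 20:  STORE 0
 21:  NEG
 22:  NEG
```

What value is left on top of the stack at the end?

PUSH 1  → [1]
DUP     → [1, 1]
SWAP    → [1, 1]
EQ      → [1]
PUSH 1  → [1, 1]
GT      → [0]
PUSH 7  → [0, 7]
SWAP    → [7, 0]
DUP     → [7, 0, 0]
ROT     → [0, 0, 7]
ROT     → [0, 7, 0]
POP     → [0, 7]
MOD     → [0]
NEG     → [0]
PUSH 10 → [0, 10]
MUL     → [0]
PUSH 7  → [0, 7]
SUB     → [-7]
PUSH 0  → [-7, 0]
STORE 0 → [-7]
NEG     → [7]
NEG     → [-7]

-7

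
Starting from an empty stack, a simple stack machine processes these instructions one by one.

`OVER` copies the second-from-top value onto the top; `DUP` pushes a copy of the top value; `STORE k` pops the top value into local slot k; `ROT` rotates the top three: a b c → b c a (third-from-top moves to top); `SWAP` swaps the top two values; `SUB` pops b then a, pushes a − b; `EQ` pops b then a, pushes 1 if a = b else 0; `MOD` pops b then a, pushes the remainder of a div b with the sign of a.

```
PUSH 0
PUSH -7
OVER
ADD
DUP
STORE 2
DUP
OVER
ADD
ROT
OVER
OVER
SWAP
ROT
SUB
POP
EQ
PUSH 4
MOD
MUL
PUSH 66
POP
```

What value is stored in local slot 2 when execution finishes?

PUSH 0  : [0]
PUSH -7 : [0, -7]
OVER    : [0, -7, 0]
ADD     : [0, -7]
DUP     : [0, -7, -7]
STORE 2 : [0, -7]
DUP     : [0, -7, -7]
OVER    : [0, -7, -7, -7]
ADD     : [0, -7, -14]
ROT     : [-7, -14, 0]
OVER    : [-7, -14, 0, -14]
OVER    : [-7, -14, 0, -14, 0]
SWAP    : [-7, -14, 0, 0, -14]
ROT     : [-7, -14, 0, -14, 0]
SUB     : [-7, -14, 0, -14]
POP     : [-7, -14, 0]
EQ      : [-7, 0]
PUSH 4  : [-7, 0, 4]
MOD     : [-7, 0]
MUL     : [0]
PUSH 66 : [0, 66]
POP     : [0]

-7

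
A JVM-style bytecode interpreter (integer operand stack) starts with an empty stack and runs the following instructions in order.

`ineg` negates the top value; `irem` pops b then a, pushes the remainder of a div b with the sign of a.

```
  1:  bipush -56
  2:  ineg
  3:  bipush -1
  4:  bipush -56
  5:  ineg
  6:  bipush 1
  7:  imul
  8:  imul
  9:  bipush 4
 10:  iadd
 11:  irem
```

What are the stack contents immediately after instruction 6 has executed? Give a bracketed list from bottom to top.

[56, -1, 56, 1]

bipush -56 : [-56]
ineg       : [56]
bipush -1  : [56, -1]
bipush -56 : [56, -1, -56]
ineg       : [56, -1, 56]
bipush 1   : [56, -1, 56, 1]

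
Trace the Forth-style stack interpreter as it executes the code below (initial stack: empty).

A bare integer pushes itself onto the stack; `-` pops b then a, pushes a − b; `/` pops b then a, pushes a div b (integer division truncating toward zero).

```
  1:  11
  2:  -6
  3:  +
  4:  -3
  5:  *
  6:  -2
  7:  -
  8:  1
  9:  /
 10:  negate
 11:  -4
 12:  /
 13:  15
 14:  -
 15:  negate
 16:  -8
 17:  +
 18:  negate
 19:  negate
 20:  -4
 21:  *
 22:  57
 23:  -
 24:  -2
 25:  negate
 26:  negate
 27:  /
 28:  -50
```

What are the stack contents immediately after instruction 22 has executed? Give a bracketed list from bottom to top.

[-40, 57]

11     : 11
-6     : 11 -6
+      : 5
-3     : 5 -3
*      : -15
-2     : -15 -2
-      : -13
1      : -13 1
/      : -13
negate : 13
-4     : 13 -4
/      : -3
15     : -3 15
-      : -18
negate : 18
-8     : 18 -8
+      : 10
negate : -10
negate : 10
-4     : 10 -4
*      : -40
57     : -40 57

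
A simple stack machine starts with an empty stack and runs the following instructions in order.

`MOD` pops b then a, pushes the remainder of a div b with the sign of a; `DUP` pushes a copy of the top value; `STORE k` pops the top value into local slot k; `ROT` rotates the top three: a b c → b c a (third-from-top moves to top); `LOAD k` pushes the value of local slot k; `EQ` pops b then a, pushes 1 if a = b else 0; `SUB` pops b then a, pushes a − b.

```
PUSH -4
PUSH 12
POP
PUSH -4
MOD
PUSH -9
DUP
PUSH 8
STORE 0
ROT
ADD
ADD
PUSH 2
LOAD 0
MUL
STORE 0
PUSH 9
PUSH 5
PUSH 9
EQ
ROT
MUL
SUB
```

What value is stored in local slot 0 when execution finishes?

16

PUSH -4 → -4
PUSH 12 → -4 12
POP     → -4
PUSH -4 → -4 -4
MOD     → 0
PUSH -9 → 0 -9
DUP     → 0 -9 -9
PUSH 8  → 0 -9 -9 8
STORE 0 → 0 -9 -9
ROT     → -9 -9 0
ADD     → -9 -9
ADD     → -18
PUSH 2  → -18 2
LOAD 0  → -18 2 8
MUL     → -18 16
STORE 0 → -18
PUSH 9  → -18 9
PUSH 5  → -18 9 5
PUSH 9  → -18 9 5 9
EQ      → -18 9 0
ROT     → 9 0 -18
MUL     → 9 0
SUB     → 9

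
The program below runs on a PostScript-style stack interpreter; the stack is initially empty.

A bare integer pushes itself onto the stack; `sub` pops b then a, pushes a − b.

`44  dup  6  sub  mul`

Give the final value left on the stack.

1672

44   [44]
dup  [44, 44]
6    [44, 44, 6]
sub  [44, 38]
mul  [1672]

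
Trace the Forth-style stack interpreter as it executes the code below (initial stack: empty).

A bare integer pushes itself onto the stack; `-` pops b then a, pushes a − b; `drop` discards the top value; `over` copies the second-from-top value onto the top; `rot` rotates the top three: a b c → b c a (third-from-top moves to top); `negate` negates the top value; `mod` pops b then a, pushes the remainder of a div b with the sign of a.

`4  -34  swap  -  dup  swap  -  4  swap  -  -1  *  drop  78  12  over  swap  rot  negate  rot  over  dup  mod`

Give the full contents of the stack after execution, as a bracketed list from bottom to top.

[12, -78, 78, 0]

4      → 4
-34    → 4 -34
swap   → -34 4
-      → -38
dup    → -38 -38
swap   → -38 -38
-      → 0
4      → 0 4
swap   → 4 0
-      → 4
-1     → 4 -1
*      → -4
drop   → (empty)
78     → 78
12     → 78 12
over   → 78 12 78
swap   → 78 78 12
rot    → 78 12 78
negate → 78 12 -78
rot    → 12 -78 78
over   → 12 -78 78 -78
dup    → 12 -78 78 -78 -78
mod    → 12 -78 78 0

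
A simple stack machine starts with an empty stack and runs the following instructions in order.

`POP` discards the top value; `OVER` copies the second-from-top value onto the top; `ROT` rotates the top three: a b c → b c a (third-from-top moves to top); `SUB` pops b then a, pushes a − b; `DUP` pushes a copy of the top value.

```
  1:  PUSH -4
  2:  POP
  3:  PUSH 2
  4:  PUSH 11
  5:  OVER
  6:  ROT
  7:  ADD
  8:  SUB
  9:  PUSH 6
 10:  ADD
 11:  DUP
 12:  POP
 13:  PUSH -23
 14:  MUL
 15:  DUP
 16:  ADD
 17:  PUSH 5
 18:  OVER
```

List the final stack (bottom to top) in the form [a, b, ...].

PUSH -4  → [-4]
POP      → []
PUSH 2   → [2]
PUSH 11  → [2, 11]
OVER     → [2, 11, 2]
ROT      → [11, 2, 2]
ADD      → [11, 4]
SUB      → [7]
PUSH 6   → [7, 6]
ADD      → [13]
DUP      → [13, 13]
POP      → [13]
PUSH -23 → [13, -23]
MUL      → [-299]
DUP      → [-299, -299]
ADD      → [-598]
PUSH 5   → [-598, 5]
OVER     → [-598, 5, -598]

[-598, 5, -598]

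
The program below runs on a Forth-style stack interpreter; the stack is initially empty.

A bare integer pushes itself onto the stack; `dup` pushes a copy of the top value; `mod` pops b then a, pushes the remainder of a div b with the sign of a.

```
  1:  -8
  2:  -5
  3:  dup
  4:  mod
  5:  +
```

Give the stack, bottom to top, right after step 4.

-8   [-8]
-5   [-8, -5]
dup  [-8, -5, -5]
mod  [-8, 0]

[-8, 0]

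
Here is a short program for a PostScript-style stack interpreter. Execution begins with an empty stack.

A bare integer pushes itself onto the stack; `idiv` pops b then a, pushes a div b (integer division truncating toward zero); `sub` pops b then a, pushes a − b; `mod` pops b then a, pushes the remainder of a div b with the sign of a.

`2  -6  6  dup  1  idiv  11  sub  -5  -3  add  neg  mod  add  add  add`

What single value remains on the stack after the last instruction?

2    -> [2]
-6   -> [2, -6]
6    -> [2, -6, 6]
dup  -> [2, -6, 6, 6]
1    -> [2, -6, 6, 6, 1]
idiv -> [2, -6, 6, 6]
11   -> [2, -6, 6, 6, 11]
sub  -> [2, -6, 6, -5]
-5   -> [2, -6, 6, -5, -5]
-3   -> [2, -6, 6, -5, -5, -3]
add  -> [2, -6, 6, -5, -8]
neg  -> [2, -6, 6, -5, 8]
mod  -> [2, -6, 6, -5]
add  -> [2, -6, 1]
add  -> [2, -5]
add  -> [-3]

-3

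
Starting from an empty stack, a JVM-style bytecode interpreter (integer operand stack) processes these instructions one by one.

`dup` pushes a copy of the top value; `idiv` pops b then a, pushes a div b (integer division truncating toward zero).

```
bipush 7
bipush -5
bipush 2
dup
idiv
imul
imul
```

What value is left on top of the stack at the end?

bipush 7  -> [7]
bipush -5 -> [7, -5]
bipush 2  -> [7, -5, 2]
dup       -> [7, -5, 2, 2]
idiv      -> [7, -5, 1]
imul      -> [7, -5]
imul      -> [-35]

-35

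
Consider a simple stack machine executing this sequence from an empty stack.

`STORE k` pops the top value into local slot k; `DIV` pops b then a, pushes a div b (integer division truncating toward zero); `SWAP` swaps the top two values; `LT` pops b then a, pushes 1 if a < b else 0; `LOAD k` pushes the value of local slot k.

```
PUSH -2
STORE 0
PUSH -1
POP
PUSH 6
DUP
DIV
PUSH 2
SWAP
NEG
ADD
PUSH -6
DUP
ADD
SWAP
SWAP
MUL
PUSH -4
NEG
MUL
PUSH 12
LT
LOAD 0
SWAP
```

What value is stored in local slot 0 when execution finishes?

PUSH -2  [-2]
STORE 0  []
PUSH -1  [-1]
POP      []
PUSH 6   [6]
DUP      [6, 6]
DIV      [1]
PUSH 2   [1, 2]
SWAP     [2, 1]
NEG      [2, -1]
ADD      [1]
PUSH -6  [1, -6]
DUP      [1, -6, -6]
ADD      [1, -12]
SWAP     [-12, 1]
SWAP     [1, -12]
MUL      [-12]
PUSH -4  [-12, -4]
NEG      [-12, 4]
MUL      [-48]
PUSH 12  [-48, 12]
LT       [1]
LOAD 0   [1, -2]
SWAP     [-2, 1]

-2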